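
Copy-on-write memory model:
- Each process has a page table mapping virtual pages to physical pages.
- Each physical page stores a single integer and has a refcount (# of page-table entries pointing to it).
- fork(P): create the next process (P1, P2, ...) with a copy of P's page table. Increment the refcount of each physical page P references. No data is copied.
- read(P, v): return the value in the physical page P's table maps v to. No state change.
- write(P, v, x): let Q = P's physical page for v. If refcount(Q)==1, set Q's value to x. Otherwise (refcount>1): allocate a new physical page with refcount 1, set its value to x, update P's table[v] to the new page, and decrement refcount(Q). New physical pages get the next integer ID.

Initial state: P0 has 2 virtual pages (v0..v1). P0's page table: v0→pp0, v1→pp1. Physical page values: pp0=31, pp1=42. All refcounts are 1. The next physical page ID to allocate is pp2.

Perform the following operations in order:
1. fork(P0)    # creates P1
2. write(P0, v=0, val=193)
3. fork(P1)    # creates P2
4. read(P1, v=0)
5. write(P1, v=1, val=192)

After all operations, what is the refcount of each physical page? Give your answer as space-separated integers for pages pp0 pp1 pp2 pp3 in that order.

Op 1: fork(P0) -> P1. 2 ppages; refcounts: pp0:2 pp1:2
Op 2: write(P0, v0, 193). refcount(pp0)=2>1 -> COPY to pp2. 3 ppages; refcounts: pp0:1 pp1:2 pp2:1
Op 3: fork(P1) -> P2. 3 ppages; refcounts: pp0:2 pp1:3 pp2:1
Op 4: read(P1, v0) -> 31. No state change.
Op 5: write(P1, v1, 192). refcount(pp1)=3>1 -> COPY to pp3. 4 ppages; refcounts: pp0:2 pp1:2 pp2:1 pp3:1

Answer: 2 2 1 1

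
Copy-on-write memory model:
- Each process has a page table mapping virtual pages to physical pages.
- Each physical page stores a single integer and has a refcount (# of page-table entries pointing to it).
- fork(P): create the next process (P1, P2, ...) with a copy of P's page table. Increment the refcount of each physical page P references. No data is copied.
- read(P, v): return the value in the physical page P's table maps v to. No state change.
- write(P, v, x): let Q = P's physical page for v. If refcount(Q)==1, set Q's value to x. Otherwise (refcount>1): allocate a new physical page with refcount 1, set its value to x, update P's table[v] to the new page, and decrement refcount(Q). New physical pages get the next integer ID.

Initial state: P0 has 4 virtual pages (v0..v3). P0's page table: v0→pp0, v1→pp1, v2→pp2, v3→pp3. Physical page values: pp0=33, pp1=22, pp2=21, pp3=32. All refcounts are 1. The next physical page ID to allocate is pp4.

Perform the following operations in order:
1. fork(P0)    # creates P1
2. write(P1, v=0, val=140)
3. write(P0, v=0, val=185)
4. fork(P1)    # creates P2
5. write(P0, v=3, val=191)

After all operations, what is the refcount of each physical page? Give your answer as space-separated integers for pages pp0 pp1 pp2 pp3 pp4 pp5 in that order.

Answer: 1 3 3 2 2 1

Derivation:
Op 1: fork(P0) -> P1. 4 ppages; refcounts: pp0:2 pp1:2 pp2:2 pp3:2
Op 2: write(P1, v0, 140). refcount(pp0)=2>1 -> COPY to pp4. 5 ppages; refcounts: pp0:1 pp1:2 pp2:2 pp3:2 pp4:1
Op 3: write(P0, v0, 185). refcount(pp0)=1 -> write in place. 5 ppages; refcounts: pp0:1 pp1:2 pp2:2 pp3:2 pp4:1
Op 4: fork(P1) -> P2. 5 ppages; refcounts: pp0:1 pp1:3 pp2:3 pp3:3 pp4:2
Op 5: write(P0, v3, 191). refcount(pp3)=3>1 -> COPY to pp5. 6 ppages; refcounts: pp0:1 pp1:3 pp2:3 pp3:2 pp4:2 pp5:1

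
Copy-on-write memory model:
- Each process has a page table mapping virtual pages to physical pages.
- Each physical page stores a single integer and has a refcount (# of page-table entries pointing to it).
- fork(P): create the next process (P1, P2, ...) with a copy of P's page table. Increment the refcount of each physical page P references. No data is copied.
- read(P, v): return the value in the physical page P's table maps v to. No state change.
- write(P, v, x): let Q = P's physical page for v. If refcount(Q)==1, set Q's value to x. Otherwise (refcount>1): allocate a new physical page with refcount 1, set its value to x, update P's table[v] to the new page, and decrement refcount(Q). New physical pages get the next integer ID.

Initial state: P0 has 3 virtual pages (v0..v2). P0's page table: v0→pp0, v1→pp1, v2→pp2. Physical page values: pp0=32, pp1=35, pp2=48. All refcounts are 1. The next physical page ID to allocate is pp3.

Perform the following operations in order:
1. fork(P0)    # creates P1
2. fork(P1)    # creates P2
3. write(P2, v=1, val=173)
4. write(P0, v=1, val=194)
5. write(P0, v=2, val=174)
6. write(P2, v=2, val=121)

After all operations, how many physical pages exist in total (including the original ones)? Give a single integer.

Answer: 7

Derivation:
Op 1: fork(P0) -> P1. 3 ppages; refcounts: pp0:2 pp1:2 pp2:2
Op 2: fork(P1) -> P2. 3 ppages; refcounts: pp0:3 pp1:3 pp2:3
Op 3: write(P2, v1, 173). refcount(pp1)=3>1 -> COPY to pp3. 4 ppages; refcounts: pp0:3 pp1:2 pp2:3 pp3:1
Op 4: write(P0, v1, 194). refcount(pp1)=2>1 -> COPY to pp4. 5 ppages; refcounts: pp0:3 pp1:1 pp2:3 pp3:1 pp4:1
Op 5: write(P0, v2, 174). refcount(pp2)=3>1 -> COPY to pp5. 6 ppages; refcounts: pp0:3 pp1:1 pp2:2 pp3:1 pp4:1 pp5:1
Op 6: write(P2, v2, 121). refcount(pp2)=2>1 -> COPY to pp6. 7 ppages; refcounts: pp0:3 pp1:1 pp2:1 pp3:1 pp4:1 pp5:1 pp6:1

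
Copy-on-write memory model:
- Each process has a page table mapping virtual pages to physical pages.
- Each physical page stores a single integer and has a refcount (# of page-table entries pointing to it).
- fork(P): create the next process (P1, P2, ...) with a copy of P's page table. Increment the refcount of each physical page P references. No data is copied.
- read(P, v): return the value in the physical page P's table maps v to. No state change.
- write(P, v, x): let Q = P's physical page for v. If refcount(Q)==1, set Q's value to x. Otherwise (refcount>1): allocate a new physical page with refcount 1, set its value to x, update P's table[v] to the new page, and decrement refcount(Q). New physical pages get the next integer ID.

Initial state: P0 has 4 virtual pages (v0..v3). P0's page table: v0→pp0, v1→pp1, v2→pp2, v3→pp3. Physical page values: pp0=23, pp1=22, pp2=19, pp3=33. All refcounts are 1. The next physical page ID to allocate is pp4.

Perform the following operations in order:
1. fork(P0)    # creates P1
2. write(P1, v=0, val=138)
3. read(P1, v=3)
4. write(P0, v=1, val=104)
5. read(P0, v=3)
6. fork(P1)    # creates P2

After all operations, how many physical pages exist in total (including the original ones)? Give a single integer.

Answer: 6

Derivation:
Op 1: fork(P0) -> P1. 4 ppages; refcounts: pp0:2 pp1:2 pp2:2 pp3:2
Op 2: write(P1, v0, 138). refcount(pp0)=2>1 -> COPY to pp4. 5 ppages; refcounts: pp0:1 pp1:2 pp2:2 pp3:2 pp4:1
Op 3: read(P1, v3) -> 33. No state change.
Op 4: write(P0, v1, 104). refcount(pp1)=2>1 -> COPY to pp5. 6 ppages; refcounts: pp0:1 pp1:1 pp2:2 pp3:2 pp4:1 pp5:1
Op 5: read(P0, v3) -> 33. No state change.
Op 6: fork(P1) -> P2. 6 ppages; refcounts: pp0:1 pp1:2 pp2:3 pp3:3 pp4:2 pp5:1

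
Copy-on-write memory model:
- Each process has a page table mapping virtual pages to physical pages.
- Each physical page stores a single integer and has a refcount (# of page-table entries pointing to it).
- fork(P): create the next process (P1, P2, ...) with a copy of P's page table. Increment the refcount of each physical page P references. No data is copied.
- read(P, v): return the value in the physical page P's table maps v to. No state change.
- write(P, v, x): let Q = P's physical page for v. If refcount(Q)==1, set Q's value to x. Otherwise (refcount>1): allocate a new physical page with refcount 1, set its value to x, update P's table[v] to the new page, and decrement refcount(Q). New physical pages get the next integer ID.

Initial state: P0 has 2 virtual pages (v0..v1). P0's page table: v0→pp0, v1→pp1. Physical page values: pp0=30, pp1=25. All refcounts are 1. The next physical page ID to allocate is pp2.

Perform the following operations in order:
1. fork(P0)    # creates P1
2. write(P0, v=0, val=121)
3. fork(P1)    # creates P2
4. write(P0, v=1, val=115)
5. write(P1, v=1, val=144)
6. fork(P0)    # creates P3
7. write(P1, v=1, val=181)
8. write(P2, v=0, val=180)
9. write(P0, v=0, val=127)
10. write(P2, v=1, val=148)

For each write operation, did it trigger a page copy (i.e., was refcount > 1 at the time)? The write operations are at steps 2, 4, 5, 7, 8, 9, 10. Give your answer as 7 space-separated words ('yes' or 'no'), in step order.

Op 1: fork(P0) -> P1. 2 ppages; refcounts: pp0:2 pp1:2
Op 2: write(P0, v0, 121). refcount(pp0)=2>1 -> COPY to pp2. 3 ppages; refcounts: pp0:1 pp1:2 pp2:1
Op 3: fork(P1) -> P2. 3 ppages; refcounts: pp0:2 pp1:3 pp2:1
Op 4: write(P0, v1, 115). refcount(pp1)=3>1 -> COPY to pp3. 4 ppages; refcounts: pp0:2 pp1:2 pp2:1 pp3:1
Op 5: write(P1, v1, 144). refcount(pp1)=2>1 -> COPY to pp4. 5 ppages; refcounts: pp0:2 pp1:1 pp2:1 pp3:1 pp4:1
Op 6: fork(P0) -> P3. 5 ppages; refcounts: pp0:2 pp1:1 pp2:2 pp3:2 pp4:1
Op 7: write(P1, v1, 181). refcount(pp4)=1 -> write in place. 5 ppages; refcounts: pp0:2 pp1:1 pp2:2 pp3:2 pp4:1
Op 8: write(P2, v0, 180). refcount(pp0)=2>1 -> COPY to pp5. 6 ppages; refcounts: pp0:1 pp1:1 pp2:2 pp3:2 pp4:1 pp5:1
Op 9: write(P0, v0, 127). refcount(pp2)=2>1 -> COPY to pp6. 7 ppages; refcounts: pp0:1 pp1:1 pp2:1 pp3:2 pp4:1 pp5:1 pp6:1
Op 10: write(P2, v1, 148). refcount(pp1)=1 -> write in place. 7 ppages; refcounts: pp0:1 pp1:1 pp2:1 pp3:2 pp4:1 pp5:1 pp6:1

yes yes yes no yes yes no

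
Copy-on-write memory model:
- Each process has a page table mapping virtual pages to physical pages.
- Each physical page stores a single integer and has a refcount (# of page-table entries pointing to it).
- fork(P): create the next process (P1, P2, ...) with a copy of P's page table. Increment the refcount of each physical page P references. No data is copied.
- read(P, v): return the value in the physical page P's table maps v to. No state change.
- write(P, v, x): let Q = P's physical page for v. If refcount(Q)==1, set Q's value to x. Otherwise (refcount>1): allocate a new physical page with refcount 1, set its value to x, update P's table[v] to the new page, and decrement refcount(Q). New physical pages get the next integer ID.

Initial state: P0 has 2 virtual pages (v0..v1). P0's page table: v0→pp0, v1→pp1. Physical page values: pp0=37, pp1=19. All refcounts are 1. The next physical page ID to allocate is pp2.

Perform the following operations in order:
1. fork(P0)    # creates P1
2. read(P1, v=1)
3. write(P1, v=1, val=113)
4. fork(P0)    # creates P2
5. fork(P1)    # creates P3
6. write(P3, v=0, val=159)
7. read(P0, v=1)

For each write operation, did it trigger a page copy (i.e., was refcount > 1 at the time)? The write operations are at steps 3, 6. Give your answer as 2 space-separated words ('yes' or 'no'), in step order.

Op 1: fork(P0) -> P1. 2 ppages; refcounts: pp0:2 pp1:2
Op 2: read(P1, v1) -> 19. No state change.
Op 3: write(P1, v1, 113). refcount(pp1)=2>1 -> COPY to pp2. 3 ppages; refcounts: pp0:2 pp1:1 pp2:1
Op 4: fork(P0) -> P2. 3 ppages; refcounts: pp0:3 pp1:2 pp2:1
Op 5: fork(P1) -> P3. 3 ppages; refcounts: pp0:4 pp1:2 pp2:2
Op 6: write(P3, v0, 159). refcount(pp0)=4>1 -> COPY to pp3. 4 ppages; refcounts: pp0:3 pp1:2 pp2:2 pp3:1
Op 7: read(P0, v1) -> 19. No state change.

yes yes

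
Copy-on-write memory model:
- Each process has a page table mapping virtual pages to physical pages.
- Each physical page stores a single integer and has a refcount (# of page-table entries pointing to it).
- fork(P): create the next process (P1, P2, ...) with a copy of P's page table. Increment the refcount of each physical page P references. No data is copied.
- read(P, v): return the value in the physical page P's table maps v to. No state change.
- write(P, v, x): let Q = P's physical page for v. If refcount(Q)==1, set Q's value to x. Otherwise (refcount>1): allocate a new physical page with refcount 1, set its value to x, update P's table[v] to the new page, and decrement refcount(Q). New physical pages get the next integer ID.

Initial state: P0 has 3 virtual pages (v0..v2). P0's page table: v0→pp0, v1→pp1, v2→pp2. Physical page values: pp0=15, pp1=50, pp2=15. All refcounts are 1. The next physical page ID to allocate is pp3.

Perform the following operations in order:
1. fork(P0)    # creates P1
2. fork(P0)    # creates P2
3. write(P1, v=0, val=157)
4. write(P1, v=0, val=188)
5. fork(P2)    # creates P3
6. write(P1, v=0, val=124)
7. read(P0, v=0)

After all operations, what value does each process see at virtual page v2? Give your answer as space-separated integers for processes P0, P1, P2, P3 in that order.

Answer: 15 15 15 15

Derivation:
Op 1: fork(P0) -> P1. 3 ppages; refcounts: pp0:2 pp1:2 pp2:2
Op 2: fork(P0) -> P2. 3 ppages; refcounts: pp0:3 pp1:3 pp2:3
Op 3: write(P1, v0, 157). refcount(pp0)=3>1 -> COPY to pp3. 4 ppages; refcounts: pp0:2 pp1:3 pp2:3 pp3:1
Op 4: write(P1, v0, 188). refcount(pp3)=1 -> write in place. 4 ppages; refcounts: pp0:2 pp1:3 pp2:3 pp3:1
Op 5: fork(P2) -> P3. 4 ppages; refcounts: pp0:3 pp1:4 pp2:4 pp3:1
Op 6: write(P1, v0, 124). refcount(pp3)=1 -> write in place. 4 ppages; refcounts: pp0:3 pp1:4 pp2:4 pp3:1
Op 7: read(P0, v0) -> 15. No state change.
P0: v2 -> pp2 = 15
P1: v2 -> pp2 = 15
P2: v2 -> pp2 = 15
P3: v2 -> pp2 = 15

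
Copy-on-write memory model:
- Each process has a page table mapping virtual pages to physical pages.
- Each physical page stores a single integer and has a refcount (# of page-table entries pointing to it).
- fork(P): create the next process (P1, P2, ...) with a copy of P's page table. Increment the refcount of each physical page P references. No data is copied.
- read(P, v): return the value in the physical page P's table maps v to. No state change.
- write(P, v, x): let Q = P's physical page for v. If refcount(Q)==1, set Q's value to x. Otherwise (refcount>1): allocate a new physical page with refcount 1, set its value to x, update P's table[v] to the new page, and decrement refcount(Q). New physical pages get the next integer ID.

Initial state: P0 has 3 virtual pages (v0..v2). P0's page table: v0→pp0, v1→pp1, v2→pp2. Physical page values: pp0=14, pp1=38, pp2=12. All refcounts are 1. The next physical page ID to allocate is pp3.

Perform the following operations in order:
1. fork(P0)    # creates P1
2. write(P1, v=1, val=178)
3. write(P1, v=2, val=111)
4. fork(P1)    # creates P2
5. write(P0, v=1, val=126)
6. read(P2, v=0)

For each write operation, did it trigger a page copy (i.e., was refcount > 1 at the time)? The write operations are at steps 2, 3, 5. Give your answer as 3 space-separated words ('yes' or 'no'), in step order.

Op 1: fork(P0) -> P1. 3 ppages; refcounts: pp0:2 pp1:2 pp2:2
Op 2: write(P1, v1, 178). refcount(pp1)=2>1 -> COPY to pp3. 4 ppages; refcounts: pp0:2 pp1:1 pp2:2 pp3:1
Op 3: write(P1, v2, 111). refcount(pp2)=2>1 -> COPY to pp4. 5 ppages; refcounts: pp0:2 pp1:1 pp2:1 pp3:1 pp4:1
Op 4: fork(P1) -> P2. 5 ppages; refcounts: pp0:3 pp1:1 pp2:1 pp3:2 pp4:2
Op 5: write(P0, v1, 126). refcount(pp1)=1 -> write in place. 5 ppages; refcounts: pp0:3 pp1:1 pp2:1 pp3:2 pp4:2
Op 6: read(P2, v0) -> 14. No state change.

yes yes no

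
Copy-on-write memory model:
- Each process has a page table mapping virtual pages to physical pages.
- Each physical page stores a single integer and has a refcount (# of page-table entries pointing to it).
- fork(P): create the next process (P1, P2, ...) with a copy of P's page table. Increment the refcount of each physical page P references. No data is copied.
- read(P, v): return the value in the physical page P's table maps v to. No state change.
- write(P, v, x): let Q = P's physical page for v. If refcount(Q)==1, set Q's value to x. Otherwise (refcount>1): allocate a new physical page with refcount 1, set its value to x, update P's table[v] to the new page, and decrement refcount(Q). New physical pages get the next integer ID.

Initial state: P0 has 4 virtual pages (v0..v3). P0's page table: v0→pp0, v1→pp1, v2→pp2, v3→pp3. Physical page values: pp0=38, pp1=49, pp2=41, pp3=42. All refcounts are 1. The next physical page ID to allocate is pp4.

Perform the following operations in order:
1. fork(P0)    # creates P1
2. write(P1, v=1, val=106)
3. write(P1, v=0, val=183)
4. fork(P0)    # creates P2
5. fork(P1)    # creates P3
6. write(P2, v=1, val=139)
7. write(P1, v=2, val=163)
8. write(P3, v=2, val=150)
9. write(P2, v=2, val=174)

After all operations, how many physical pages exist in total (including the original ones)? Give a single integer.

Op 1: fork(P0) -> P1. 4 ppages; refcounts: pp0:2 pp1:2 pp2:2 pp3:2
Op 2: write(P1, v1, 106). refcount(pp1)=2>1 -> COPY to pp4. 5 ppages; refcounts: pp0:2 pp1:1 pp2:2 pp3:2 pp4:1
Op 3: write(P1, v0, 183). refcount(pp0)=2>1 -> COPY to pp5. 6 ppages; refcounts: pp0:1 pp1:1 pp2:2 pp3:2 pp4:1 pp5:1
Op 4: fork(P0) -> P2. 6 ppages; refcounts: pp0:2 pp1:2 pp2:3 pp3:3 pp4:1 pp5:1
Op 5: fork(P1) -> P3. 6 ppages; refcounts: pp0:2 pp1:2 pp2:4 pp3:4 pp4:2 pp5:2
Op 6: write(P2, v1, 139). refcount(pp1)=2>1 -> COPY to pp6. 7 ppages; refcounts: pp0:2 pp1:1 pp2:4 pp3:4 pp4:2 pp5:2 pp6:1
Op 7: write(P1, v2, 163). refcount(pp2)=4>1 -> COPY to pp7. 8 ppages; refcounts: pp0:2 pp1:1 pp2:3 pp3:4 pp4:2 pp5:2 pp6:1 pp7:1
Op 8: write(P3, v2, 150). refcount(pp2)=3>1 -> COPY to pp8. 9 ppages; refcounts: pp0:2 pp1:1 pp2:2 pp3:4 pp4:2 pp5:2 pp6:1 pp7:1 pp8:1
Op 9: write(P2, v2, 174). refcount(pp2)=2>1 -> COPY to pp9. 10 ppages; refcounts: pp0:2 pp1:1 pp2:1 pp3:4 pp4:2 pp5:2 pp6:1 pp7:1 pp8:1 pp9:1

Answer: 10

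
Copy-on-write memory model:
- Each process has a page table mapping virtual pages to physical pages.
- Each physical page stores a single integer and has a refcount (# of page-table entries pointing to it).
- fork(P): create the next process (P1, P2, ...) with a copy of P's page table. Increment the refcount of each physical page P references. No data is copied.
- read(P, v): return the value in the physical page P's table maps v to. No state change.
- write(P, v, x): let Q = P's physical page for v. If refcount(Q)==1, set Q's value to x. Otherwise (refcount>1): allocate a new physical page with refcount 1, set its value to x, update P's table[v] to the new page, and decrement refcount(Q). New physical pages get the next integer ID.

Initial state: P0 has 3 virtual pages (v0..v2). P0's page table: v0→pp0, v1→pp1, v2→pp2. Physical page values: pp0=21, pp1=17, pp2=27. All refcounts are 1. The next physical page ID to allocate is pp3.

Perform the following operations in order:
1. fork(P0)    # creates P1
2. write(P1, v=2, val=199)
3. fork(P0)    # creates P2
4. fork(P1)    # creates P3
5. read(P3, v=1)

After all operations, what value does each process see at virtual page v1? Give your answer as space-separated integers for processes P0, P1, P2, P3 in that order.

Answer: 17 17 17 17

Derivation:
Op 1: fork(P0) -> P1. 3 ppages; refcounts: pp0:2 pp1:2 pp2:2
Op 2: write(P1, v2, 199). refcount(pp2)=2>1 -> COPY to pp3. 4 ppages; refcounts: pp0:2 pp1:2 pp2:1 pp3:1
Op 3: fork(P0) -> P2. 4 ppages; refcounts: pp0:3 pp1:3 pp2:2 pp3:1
Op 4: fork(P1) -> P3. 4 ppages; refcounts: pp0:4 pp1:4 pp2:2 pp3:2
Op 5: read(P3, v1) -> 17. No state change.
P0: v1 -> pp1 = 17
P1: v1 -> pp1 = 17
P2: v1 -> pp1 = 17
P3: v1 -> pp1 = 17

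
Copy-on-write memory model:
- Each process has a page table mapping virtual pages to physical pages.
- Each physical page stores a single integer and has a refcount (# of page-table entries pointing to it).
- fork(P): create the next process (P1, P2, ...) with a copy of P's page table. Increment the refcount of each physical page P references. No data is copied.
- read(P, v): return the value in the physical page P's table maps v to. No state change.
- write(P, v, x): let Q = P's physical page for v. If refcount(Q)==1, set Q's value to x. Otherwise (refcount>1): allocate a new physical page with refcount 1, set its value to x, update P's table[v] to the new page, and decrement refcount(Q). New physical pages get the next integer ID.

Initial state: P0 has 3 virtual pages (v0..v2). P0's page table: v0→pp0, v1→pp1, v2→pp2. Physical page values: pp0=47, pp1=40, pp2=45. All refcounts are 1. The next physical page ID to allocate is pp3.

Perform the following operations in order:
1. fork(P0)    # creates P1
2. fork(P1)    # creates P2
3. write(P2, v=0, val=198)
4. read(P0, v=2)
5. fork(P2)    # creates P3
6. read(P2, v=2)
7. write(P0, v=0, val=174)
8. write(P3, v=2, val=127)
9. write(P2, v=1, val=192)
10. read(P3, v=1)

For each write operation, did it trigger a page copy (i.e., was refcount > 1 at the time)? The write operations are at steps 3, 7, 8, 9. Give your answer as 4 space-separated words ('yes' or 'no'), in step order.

Op 1: fork(P0) -> P1. 3 ppages; refcounts: pp0:2 pp1:2 pp2:2
Op 2: fork(P1) -> P2. 3 ppages; refcounts: pp0:3 pp1:3 pp2:3
Op 3: write(P2, v0, 198). refcount(pp0)=3>1 -> COPY to pp3. 4 ppages; refcounts: pp0:2 pp1:3 pp2:3 pp3:1
Op 4: read(P0, v2) -> 45. No state change.
Op 5: fork(P2) -> P3. 4 ppages; refcounts: pp0:2 pp1:4 pp2:4 pp3:2
Op 6: read(P2, v2) -> 45. No state change.
Op 7: write(P0, v0, 174). refcount(pp0)=2>1 -> COPY to pp4. 5 ppages; refcounts: pp0:1 pp1:4 pp2:4 pp3:2 pp4:1
Op 8: write(P3, v2, 127). refcount(pp2)=4>1 -> COPY to pp5. 6 ppages; refcounts: pp0:1 pp1:4 pp2:3 pp3:2 pp4:1 pp5:1
Op 9: write(P2, v1, 192). refcount(pp1)=4>1 -> COPY to pp6. 7 ppages; refcounts: pp0:1 pp1:3 pp2:3 pp3:2 pp4:1 pp5:1 pp6:1
Op 10: read(P3, v1) -> 40. No state change.

yes yes yes yes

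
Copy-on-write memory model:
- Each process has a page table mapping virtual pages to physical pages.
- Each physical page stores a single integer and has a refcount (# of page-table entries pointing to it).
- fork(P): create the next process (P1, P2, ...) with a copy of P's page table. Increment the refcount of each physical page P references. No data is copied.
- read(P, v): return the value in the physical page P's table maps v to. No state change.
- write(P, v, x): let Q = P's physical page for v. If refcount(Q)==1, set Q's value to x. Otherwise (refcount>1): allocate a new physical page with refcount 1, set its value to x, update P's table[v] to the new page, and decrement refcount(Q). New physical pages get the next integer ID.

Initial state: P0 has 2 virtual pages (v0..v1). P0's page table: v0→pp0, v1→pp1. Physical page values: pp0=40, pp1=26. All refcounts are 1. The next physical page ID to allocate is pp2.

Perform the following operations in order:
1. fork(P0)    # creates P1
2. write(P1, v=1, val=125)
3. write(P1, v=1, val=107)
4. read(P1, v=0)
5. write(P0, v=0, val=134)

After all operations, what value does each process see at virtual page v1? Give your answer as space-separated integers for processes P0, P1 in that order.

Op 1: fork(P0) -> P1. 2 ppages; refcounts: pp0:2 pp1:2
Op 2: write(P1, v1, 125). refcount(pp1)=2>1 -> COPY to pp2. 3 ppages; refcounts: pp0:2 pp1:1 pp2:1
Op 3: write(P1, v1, 107). refcount(pp2)=1 -> write in place. 3 ppages; refcounts: pp0:2 pp1:1 pp2:1
Op 4: read(P1, v0) -> 40. No state change.
Op 5: write(P0, v0, 134). refcount(pp0)=2>1 -> COPY to pp3. 4 ppages; refcounts: pp0:1 pp1:1 pp2:1 pp3:1
P0: v1 -> pp1 = 26
P1: v1 -> pp2 = 107

Answer: 26 107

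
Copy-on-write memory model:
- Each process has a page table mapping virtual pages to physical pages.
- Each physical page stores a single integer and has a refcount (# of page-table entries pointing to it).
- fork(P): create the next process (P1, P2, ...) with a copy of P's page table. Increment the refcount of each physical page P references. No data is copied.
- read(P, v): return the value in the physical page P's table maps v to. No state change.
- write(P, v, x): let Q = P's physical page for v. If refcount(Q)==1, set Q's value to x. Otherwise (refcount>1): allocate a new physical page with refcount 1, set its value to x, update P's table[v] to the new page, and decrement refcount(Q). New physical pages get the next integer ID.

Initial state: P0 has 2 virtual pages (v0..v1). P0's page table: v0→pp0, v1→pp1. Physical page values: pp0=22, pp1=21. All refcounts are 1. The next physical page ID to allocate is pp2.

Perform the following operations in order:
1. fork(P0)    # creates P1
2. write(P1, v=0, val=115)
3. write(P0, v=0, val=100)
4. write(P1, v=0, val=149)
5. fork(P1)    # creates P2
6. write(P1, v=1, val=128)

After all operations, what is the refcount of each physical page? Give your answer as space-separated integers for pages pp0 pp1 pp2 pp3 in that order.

Op 1: fork(P0) -> P1. 2 ppages; refcounts: pp0:2 pp1:2
Op 2: write(P1, v0, 115). refcount(pp0)=2>1 -> COPY to pp2. 3 ppages; refcounts: pp0:1 pp1:2 pp2:1
Op 3: write(P0, v0, 100). refcount(pp0)=1 -> write in place. 3 ppages; refcounts: pp0:1 pp1:2 pp2:1
Op 4: write(P1, v0, 149). refcount(pp2)=1 -> write in place. 3 ppages; refcounts: pp0:1 pp1:2 pp2:1
Op 5: fork(P1) -> P2. 3 ppages; refcounts: pp0:1 pp1:3 pp2:2
Op 6: write(P1, v1, 128). refcount(pp1)=3>1 -> COPY to pp3. 4 ppages; refcounts: pp0:1 pp1:2 pp2:2 pp3:1

Answer: 1 2 2 1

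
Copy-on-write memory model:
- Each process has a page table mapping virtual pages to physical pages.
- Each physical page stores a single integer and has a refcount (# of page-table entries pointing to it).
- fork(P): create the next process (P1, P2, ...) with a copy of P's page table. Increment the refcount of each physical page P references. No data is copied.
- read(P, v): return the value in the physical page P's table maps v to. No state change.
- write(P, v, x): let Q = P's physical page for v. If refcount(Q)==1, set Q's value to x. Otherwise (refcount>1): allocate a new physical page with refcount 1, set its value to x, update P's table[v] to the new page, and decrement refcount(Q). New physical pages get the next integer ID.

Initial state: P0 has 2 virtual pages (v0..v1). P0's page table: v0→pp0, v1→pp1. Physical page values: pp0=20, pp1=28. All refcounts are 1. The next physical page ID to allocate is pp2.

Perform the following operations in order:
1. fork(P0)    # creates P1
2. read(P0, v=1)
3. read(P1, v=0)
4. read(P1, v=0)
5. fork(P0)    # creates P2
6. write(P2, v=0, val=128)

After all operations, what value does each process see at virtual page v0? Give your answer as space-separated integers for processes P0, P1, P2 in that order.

Op 1: fork(P0) -> P1. 2 ppages; refcounts: pp0:2 pp1:2
Op 2: read(P0, v1) -> 28. No state change.
Op 3: read(P1, v0) -> 20. No state change.
Op 4: read(P1, v0) -> 20. No state change.
Op 5: fork(P0) -> P2. 2 ppages; refcounts: pp0:3 pp1:3
Op 6: write(P2, v0, 128). refcount(pp0)=3>1 -> COPY to pp2. 3 ppages; refcounts: pp0:2 pp1:3 pp2:1
P0: v0 -> pp0 = 20
P1: v0 -> pp0 = 20
P2: v0 -> pp2 = 128

Answer: 20 20 128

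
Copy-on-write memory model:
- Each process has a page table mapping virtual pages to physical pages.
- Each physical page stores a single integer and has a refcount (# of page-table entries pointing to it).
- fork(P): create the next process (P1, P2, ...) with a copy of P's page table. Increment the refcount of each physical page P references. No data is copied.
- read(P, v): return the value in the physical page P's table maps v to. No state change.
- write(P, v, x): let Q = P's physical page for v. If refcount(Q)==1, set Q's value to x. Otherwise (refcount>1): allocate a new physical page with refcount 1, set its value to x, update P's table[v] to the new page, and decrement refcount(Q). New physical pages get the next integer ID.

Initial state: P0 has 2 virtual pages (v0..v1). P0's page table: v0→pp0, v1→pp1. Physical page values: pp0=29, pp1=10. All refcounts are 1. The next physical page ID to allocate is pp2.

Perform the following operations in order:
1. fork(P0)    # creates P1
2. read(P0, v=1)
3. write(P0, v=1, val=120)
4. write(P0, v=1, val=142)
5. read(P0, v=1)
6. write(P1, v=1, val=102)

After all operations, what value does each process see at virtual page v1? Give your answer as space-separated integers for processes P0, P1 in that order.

Op 1: fork(P0) -> P1. 2 ppages; refcounts: pp0:2 pp1:2
Op 2: read(P0, v1) -> 10. No state change.
Op 3: write(P0, v1, 120). refcount(pp1)=2>1 -> COPY to pp2. 3 ppages; refcounts: pp0:2 pp1:1 pp2:1
Op 4: write(P0, v1, 142). refcount(pp2)=1 -> write in place. 3 ppages; refcounts: pp0:2 pp1:1 pp2:1
Op 5: read(P0, v1) -> 142. No state change.
Op 6: write(P1, v1, 102). refcount(pp1)=1 -> write in place. 3 ppages; refcounts: pp0:2 pp1:1 pp2:1
P0: v1 -> pp2 = 142
P1: v1 -> pp1 = 102

Answer: 142 102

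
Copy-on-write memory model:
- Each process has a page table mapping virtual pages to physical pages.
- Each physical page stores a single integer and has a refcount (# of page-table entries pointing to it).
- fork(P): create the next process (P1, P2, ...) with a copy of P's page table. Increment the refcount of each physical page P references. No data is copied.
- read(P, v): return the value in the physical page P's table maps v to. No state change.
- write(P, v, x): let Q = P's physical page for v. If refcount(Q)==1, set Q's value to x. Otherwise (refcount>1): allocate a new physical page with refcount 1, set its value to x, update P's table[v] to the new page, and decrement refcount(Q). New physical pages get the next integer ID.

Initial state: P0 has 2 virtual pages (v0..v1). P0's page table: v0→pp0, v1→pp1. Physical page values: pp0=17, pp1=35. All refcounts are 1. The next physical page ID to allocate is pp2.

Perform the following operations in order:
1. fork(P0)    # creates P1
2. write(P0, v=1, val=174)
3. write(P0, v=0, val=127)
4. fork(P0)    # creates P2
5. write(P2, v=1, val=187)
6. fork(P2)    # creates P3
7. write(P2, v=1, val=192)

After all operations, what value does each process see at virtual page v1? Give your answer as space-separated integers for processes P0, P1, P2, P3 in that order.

Answer: 174 35 192 187

Derivation:
Op 1: fork(P0) -> P1. 2 ppages; refcounts: pp0:2 pp1:2
Op 2: write(P0, v1, 174). refcount(pp1)=2>1 -> COPY to pp2. 3 ppages; refcounts: pp0:2 pp1:1 pp2:1
Op 3: write(P0, v0, 127). refcount(pp0)=2>1 -> COPY to pp3. 4 ppages; refcounts: pp0:1 pp1:1 pp2:1 pp3:1
Op 4: fork(P0) -> P2. 4 ppages; refcounts: pp0:1 pp1:1 pp2:2 pp3:2
Op 5: write(P2, v1, 187). refcount(pp2)=2>1 -> COPY to pp4. 5 ppages; refcounts: pp0:1 pp1:1 pp2:1 pp3:2 pp4:1
Op 6: fork(P2) -> P3. 5 ppages; refcounts: pp0:1 pp1:1 pp2:1 pp3:3 pp4:2
Op 7: write(P2, v1, 192). refcount(pp4)=2>1 -> COPY to pp5. 6 ppages; refcounts: pp0:1 pp1:1 pp2:1 pp3:3 pp4:1 pp5:1
P0: v1 -> pp2 = 174
P1: v1 -> pp1 = 35
P2: v1 -> pp5 = 192
P3: v1 -> pp4 = 187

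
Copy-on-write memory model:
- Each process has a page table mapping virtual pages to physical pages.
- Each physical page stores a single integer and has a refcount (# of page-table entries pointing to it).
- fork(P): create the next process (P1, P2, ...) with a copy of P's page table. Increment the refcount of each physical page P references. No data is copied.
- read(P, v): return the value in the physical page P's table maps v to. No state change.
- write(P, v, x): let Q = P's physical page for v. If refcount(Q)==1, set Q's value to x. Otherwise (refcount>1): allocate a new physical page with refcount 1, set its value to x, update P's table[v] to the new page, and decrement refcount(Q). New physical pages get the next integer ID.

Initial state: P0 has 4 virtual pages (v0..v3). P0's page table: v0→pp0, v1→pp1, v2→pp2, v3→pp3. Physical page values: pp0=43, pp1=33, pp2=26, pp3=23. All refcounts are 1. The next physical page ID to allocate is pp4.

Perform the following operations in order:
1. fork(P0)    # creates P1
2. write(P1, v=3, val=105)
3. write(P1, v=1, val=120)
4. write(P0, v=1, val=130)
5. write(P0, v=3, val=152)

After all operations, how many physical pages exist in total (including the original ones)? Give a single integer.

Answer: 6

Derivation:
Op 1: fork(P0) -> P1. 4 ppages; refcounts: pp0:2 pp1:2 pp2:2 pp3:2
Op 2: write(P1, v3, 105). refcount(pp3)=2>1 -> COPY to pp4. 5 ppages; refcounts: pp0:2 pp1:2 pp2:2 pp3:1 pp4:1
Op 3: write(P1, v1, 120). refcount(pp1)=2>1 -> COPY to pp5. 6 ppages; refcounts: pp0:2 pp1:1 pp2:2 pp3:1 pp4:1 pp5:1
Op 4: write(P0, v1, 130). refcount(pp1)=1 -> write in place. 6 ppages; refcounts: pp0:2 pp1:1 pp2:2 pp3:1 pp4:1 pp5:1
Op 5: write(P0, v3, 152). refcount(pp3)=1 -> write in place. 6 ppages; refcounts: pp0:2 pp1:1 pp2:2 pp3:1 pp4:1 pp5:1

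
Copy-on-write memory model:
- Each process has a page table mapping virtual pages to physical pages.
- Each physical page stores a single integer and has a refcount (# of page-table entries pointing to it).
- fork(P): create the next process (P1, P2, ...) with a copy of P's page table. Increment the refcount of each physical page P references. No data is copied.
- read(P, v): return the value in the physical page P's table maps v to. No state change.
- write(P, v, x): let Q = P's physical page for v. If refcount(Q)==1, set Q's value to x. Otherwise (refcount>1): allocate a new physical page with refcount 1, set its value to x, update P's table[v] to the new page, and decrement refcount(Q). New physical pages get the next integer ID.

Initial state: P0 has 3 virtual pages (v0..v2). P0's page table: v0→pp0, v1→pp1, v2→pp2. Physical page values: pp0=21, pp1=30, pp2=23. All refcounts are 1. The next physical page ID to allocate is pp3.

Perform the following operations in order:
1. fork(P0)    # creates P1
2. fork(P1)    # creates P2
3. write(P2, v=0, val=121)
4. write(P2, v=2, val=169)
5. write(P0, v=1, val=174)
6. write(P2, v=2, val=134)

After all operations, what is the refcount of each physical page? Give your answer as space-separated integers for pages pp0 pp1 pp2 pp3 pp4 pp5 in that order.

Answer: 2 2 2 1 1 1

Derivation:
Op 1: fork(P0) -> P1. 3 ppages; refcounts: pp0:2 pp1:2 pp2:2
Op 2: fork(P1) -> P2. 3 ppages; refcounts: pp0:3 pp1:3 pp2:3
Op 3: write(P2, v0, 121). refcount(pp0)=3>1 -> COPY to pp3. 4 ppages; refcounts: pp0:2 pp1:3 pp2:3 pp3:1
Op 4: write(P2, v2, 169). refcount(pp2)=3>1 -> COPY to pp4. 5 ppages; refcounts: pp0:2 pp1:3 pp2:2 pp3:1 pp4:1
Op 5: write(P0, v1, 174). refcount(pp1)=3>1 -> COPY to pp5. 6 ppages; refcounts: pp0:2 pp1:2 pp2:2 pp3:1 pp4:1 pp5:1
Op 6: write(P2, v2, 134). refcount(pp4)=1 -> write in place. 6 ppages; refcounts: pp0:2 pp1:2 pp2:2 pp3:1 pp4:1 pp5:1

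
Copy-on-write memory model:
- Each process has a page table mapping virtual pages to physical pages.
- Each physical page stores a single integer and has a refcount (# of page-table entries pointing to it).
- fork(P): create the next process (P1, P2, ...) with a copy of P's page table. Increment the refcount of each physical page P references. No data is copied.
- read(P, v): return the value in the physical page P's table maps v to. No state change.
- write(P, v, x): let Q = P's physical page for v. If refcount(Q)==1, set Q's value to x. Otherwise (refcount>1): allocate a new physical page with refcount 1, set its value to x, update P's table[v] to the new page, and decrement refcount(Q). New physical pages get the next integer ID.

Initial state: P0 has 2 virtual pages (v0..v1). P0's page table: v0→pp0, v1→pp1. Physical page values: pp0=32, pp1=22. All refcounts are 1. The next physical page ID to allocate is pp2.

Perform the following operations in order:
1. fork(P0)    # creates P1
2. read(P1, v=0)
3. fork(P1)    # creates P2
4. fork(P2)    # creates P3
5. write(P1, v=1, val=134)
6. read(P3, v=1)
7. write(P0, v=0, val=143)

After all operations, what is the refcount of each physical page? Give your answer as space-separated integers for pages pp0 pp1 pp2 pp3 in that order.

Answer: 3 3 1 1

Derivation:
Op 1: fork(P0) -> P1. 2 ppages; refcounts: pp0:2 pp1:2
Op 2: read(P1, v0) -> 32. No state change.
Op 3: fork(P1) -> P2. 2 ppages; refcounts: pp0:3 pp1:3
Op 4: fork(P2) -> P3. 2 ppages; refcounts: pp0:4 pp1:4
Op 5: write(P1, v1, 134). refcount(pp1)=4>1 -> COPY to pp2. 3 ppages; refcounts: pp0:4 pp1:3 pp2:1
Op 6: read(P3, v1) -> 22. No state change.
Op 7: write(P0, v0, 143). refcount(pp0)=4>1 -> COPY to pp3. 4 ppages; refcounts: pp0:3 pp1:3 pp2:1 pp3:1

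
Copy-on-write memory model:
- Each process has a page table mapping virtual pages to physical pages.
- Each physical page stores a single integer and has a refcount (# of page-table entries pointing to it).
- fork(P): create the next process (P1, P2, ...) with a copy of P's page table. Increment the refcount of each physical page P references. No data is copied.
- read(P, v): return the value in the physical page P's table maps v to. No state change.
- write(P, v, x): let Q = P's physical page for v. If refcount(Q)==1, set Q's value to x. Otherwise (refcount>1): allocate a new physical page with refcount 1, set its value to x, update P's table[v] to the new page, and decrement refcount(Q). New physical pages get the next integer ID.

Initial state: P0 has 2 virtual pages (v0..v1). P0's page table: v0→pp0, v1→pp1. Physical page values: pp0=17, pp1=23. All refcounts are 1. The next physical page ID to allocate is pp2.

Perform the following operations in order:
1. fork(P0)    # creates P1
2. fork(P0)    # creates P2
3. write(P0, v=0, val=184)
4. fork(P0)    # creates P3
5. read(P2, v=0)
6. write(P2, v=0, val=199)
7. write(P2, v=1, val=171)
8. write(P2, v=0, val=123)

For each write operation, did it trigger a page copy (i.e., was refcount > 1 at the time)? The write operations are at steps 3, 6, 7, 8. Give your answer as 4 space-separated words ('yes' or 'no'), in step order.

Op 1: fork(P0) -> P1. 2 ppages; refcounts: pp0:2 pp1:2
Op 2: fork(P0) -> P2. 2 ppages; refcounts: pp0:3 pp1:3
Op 3: write(P0, v0, 184). refcount(pp0)=3>1 -> COPY to pp2. 3 ppages; refcounts: pp0:2 pp1:3 pp2:1
Op 4: fork(P0) -> P3. 3 ppages; refcounts: pp0:2 pp1:4 pp2:2
Op 5: read(P2, v0) -> 17. No state change.
Op 6: write(P2, v0, 199). refcount(pp0)=2>1 -> COPY to pp3. 4 ppages; refcounts: pp0:1 pp1:4 pp2:2 pp3:1
Op 7: write(P2, v1, 171). refcount(pp1)=4>1 -> COPY to pp4. 5 ppages; refcounts: pp0:1 pp1:3 pp2:2 pp3:1 pp4:1
Op 8: write(P2, v0, 123). refcount(pp3)=1 -> write in place. 5 ppages; refcounts: pp0:1 pp1:3 pp2:2 pp3:1 pp4:1

yes yes yes no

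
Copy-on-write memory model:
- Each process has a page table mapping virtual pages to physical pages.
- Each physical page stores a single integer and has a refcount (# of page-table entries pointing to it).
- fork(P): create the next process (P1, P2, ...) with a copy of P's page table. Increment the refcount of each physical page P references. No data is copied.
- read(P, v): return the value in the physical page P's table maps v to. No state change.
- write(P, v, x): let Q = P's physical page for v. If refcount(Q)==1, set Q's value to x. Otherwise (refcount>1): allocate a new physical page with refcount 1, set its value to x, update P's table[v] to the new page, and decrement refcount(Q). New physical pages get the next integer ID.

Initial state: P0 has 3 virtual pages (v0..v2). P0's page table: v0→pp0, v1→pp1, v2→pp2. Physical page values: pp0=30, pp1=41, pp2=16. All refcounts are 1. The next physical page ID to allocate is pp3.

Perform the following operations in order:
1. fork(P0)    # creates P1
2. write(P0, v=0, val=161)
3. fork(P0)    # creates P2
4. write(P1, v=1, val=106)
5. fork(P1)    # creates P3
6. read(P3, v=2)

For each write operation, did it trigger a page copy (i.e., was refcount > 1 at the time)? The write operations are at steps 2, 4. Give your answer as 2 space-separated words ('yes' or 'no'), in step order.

Op 1: fork(P0) -> P1. 3 ppages; refcounts: pp0:2 pp1:2 pp2:2
Op 2: write(P0, v0, 161). refcount(pp0)=2>1 -> COPY to pp3. 4 ppages; refcounts: pp0:1 pp1:2 pp2:2 pp3:1
Op 3: fork(P0) -> P2. 4 ppages; refcounts: pp0:1 pp1:3 pp2:3 pp3:2
Op 4: write(P1, v1, 106). refcount(pp1)=3>1 -> COPY to pp4. 5 ppages; refcounts: pp0:1 pp1:2 pp2:3 pp3:2 pp4:1
Op 5: fork(P1) -> P3. 5 ppages; refcounts: pp0:2 pp1:2 pp2:4 pp3:2 pp4:2
Op 6: read(P3, v2) -> 16. No state change.

yes yes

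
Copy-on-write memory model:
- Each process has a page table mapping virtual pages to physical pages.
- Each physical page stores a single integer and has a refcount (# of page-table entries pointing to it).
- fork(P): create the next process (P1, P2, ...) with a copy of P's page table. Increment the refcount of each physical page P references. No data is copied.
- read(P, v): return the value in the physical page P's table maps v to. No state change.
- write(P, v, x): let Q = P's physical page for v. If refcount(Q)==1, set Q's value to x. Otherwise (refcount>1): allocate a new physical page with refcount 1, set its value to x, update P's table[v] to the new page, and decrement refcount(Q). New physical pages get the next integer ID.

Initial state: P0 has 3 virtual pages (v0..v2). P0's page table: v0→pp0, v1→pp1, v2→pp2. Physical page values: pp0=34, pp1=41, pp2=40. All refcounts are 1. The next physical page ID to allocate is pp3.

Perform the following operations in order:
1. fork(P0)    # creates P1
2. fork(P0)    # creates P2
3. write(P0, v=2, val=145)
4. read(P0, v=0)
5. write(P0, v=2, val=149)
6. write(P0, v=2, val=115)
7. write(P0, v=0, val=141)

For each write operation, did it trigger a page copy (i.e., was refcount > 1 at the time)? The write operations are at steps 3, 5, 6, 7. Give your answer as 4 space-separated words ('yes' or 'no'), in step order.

Op 1: fork(P0) -> P1. 3 ppages; refcounts: pp0:2 pp1:2 pp2:2
Op 2: fork(P0) -> P2. 3 ppages; refcounts: pp0:3 pp1:3 pp2:3
Op 3: write(P0, v2, 145). refcount(pp2)=3>1 -> COPY to pp3. 4 ppages; refcounts: pp0:3 pp1:3 pp2:2 pp3:1
Op 4: read(P0, v0) -> 34. No state change.
Op 5: write(P0, v2, 149). refcount(pp3)=1 -> write in place. 4 ppages; refcounts: pp0:3 pp1:3 pp2:2 pp3:1
Op 6: write(P0, v2, 115). refcount(pp3)=1 -> write in place. 4 ppages; refcounts: pp0:3 pp1:3 pp2:2 pp3:1
Op 7: write(P0, v0, 141). refcount(pp0)=3>1 -> COPY to pp4. 5 ppages; refcounts: pp0:2 pp1:3 pp2:2 pp3:1 pp4:1

yes no no yes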